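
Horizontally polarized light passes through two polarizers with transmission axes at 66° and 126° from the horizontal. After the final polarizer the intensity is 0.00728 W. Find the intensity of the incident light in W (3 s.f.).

I₀ ≈ 0.176 W

I₁ = I₀ cos²(66° − 0°) = I₀ cos²(66°) = 0.1654 I₀.
I₂ = I₁ cos²(126° − 66°) = 0.1654 I₀ · cos²(60°) = 0.04136 I₀.
So 0.00728 W = 0.04136 I₀, giving I₀ = 0.00728/0.04136 = 0.176 W.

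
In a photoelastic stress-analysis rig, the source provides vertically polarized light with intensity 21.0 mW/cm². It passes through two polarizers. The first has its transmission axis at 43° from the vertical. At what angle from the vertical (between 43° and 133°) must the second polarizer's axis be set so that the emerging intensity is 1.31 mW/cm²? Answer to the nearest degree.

θ ≈ 113°

I₁ = I₀ cos²(43° − 0°) = I₀ cos²(43°) = 0.5349 I₀.
Target fraction: 1.31 / 21.0 mW/cm² = 0.06238 of I₀.
Need I₂/I₀ = 0.06238, so cos²(θ − 43°) = 0.06238 / 0.5349 = 0.1166.
θ − 43° = arccos(√0.1166) = 70.0°, giving θ ≈ 43 + 70.0 = 113.0°.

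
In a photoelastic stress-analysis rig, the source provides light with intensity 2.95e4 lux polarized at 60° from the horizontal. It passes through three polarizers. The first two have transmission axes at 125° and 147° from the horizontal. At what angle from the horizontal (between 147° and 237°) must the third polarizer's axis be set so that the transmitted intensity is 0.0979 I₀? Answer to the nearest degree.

By Malus's law, I₁ = I₀ cos²(125° − 60°) = I₀ cos²(65°) = 0.1786 I₀.
I₂ = I₁ cos²(147° − 125°) = 0.1786 I₀ · cos²(22°) = 0.1535 I₀.
Need I₃/I₀ = 0.0979, so cos²(θ − 147°) = 0.0979 / 0.1535 = 0.6376.
θ − 147° = arccos(√0.6376) = 37.0°, giving θ ≈ 147 + 37.0 = 184.0°.

θ ≈ 184°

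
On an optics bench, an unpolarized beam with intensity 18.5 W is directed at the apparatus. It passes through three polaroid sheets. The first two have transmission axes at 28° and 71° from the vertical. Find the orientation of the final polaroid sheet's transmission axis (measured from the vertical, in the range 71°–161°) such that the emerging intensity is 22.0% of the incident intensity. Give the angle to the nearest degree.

θ ≈ 96°

Unpolarized light through the first polarizer → I₁ = ½ I₀, now polarized at 28°.
I₂ = I₁ cos²(71° − 28°) = 0.5 I₀ · cos²(43°) = 0.2674 I₀.
Need I₃/I₀ = 0.22, so cos²(θ − 71°) = 0.22 / 0.2674 = 0.8226.
θ − 71° = arccos(√0.8226) = 24.9°, giving θ ≈ 71 + 24.9 = 95.9°.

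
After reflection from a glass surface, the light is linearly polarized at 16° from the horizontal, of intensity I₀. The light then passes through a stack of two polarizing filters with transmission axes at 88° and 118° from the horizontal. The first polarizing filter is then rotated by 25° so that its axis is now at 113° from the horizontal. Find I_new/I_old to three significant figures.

I_new/I_old ≈ 0.206

Before rotation:
I₁ = I₀ cos²(88° − 16°) = I₀ cos²(72°) = 0.09549 I₀.
I₂ = I₁ cos²(118° − 88°) = 0.09549 I₀ · cos²(30°) = 0.07162 I₀.
After rotation:
I₁ = I₀ cos²(113° − 16°) = I₀ cos²(83°) = 0.01485 I₀.
I₂ = I₁ cos²(118° − 113°) = 0.01485 I₀ · cos²(5°) = 0.01474 I₀.
Ratio = 0.01474 / 0.07162 = 0.2058.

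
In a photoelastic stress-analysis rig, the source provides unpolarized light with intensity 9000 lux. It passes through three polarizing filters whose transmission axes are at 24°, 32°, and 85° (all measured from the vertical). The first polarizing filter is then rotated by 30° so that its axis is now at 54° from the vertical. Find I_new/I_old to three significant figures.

I_new/I_old ≈ 0.877

Before rotation:
Unpolarized light through the first polarizer → I₁ = ½ I₀, now polarized at 24°.
I₂ = I₁ cos²(32° − 24°) = 0.5 I₀ · cos²(8°) = 0.4903 I₀.
I₃ = I₂ cos²(85° − 32°) = 0.4903 I₀ · cos²(53°) = 0.1776 I₀.
After rotation:
Unpolarized light through the first polarizer → I₁ = ½ I₀, now polarized at 54°.
I₂ = I₁ cos²(32° − 54°) = 0.5 I₀ · cos²(22°) = 0.4298 I₀.
I₃ = I₂ cos²(85° − 32°) = 0.4298 I₀ · cos²(53°) = 0.1557 I₀.
Ratio = 0.1557 / 0.1776 = 0.8766.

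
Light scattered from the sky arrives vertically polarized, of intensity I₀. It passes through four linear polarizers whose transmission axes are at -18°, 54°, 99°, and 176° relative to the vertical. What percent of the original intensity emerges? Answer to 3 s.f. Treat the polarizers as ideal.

I₁ = I₀ cos²(-18° − 0°) = I₀ cos²(18°) = 0.9045 I₀.
I₂ = I₁ cos²(54° + 18°) = 0.9045 I₀ · cos²(72°) = 0.08637 I₀.
I₃ = I₂ cos²(99° − 54°) = 0.08637 I₀ · cos²(45°) = 0.04319 I₀.
I₄ = I₃ cos²(176° − 99°) = 0.04319 I₀ · cos²(77°) = 0.002185 I₀.
That is 0.2185% of the incident intensity.

≈ 0.219%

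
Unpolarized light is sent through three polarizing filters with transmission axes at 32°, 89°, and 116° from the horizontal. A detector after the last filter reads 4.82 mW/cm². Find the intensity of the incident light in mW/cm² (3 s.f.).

I₀ ≈ 40.9 mW/cm²

Unpolarized light through the first polarizer → I₁ = ½ I₀, now polarized at 32°.
I₂ = I₁ cos²(89° − 32°) = 0.5 I₀ · cos²(57°) = 0.1483 I₀.
I₃ = I₂ cos²(116° − 89°) = 0.1483 I₀ · cos²(27°) = 0.1177 I₀.
So 4.82 mW/cm² = 0.1177 I₀, giving I₀ = 4.82/0.1177 = 40.94 mW/cm².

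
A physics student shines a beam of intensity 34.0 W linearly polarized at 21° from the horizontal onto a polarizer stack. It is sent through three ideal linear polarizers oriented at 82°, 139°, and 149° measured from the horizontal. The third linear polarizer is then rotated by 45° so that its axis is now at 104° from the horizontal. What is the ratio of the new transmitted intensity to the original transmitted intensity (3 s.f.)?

Before rotation:
I₁ = I₀ cos²(82° − 21°) = I₀ cos²(61°) = 0.235 I₀.
I₂ = I₁ cos²(139° − 82°) = 0.235 I₀ · cos²(57°) = 0.06972 I₀.
I₃ = I₂ cos²(149° − 139°) = 0.06972 I₀ · cos²(10°) = 0.06762 I₀.
After rotation:
I₁ = I₀ cos²(82° − 21°) = I₀ cos²(61°) = 0.235 I₀.
I₂ = I₁ cos²(139° − 82°) = 0.235 I₀ · cos²(57°) = 0.06972 I₀.
I₃ = I₂ cos²(104° − 139°) = 0.06972 I₀ · cos²(35°) = 0.04678 I₀.
Ratio = 0.04678 / 0.06762 = 0.6919.

I_new/I_old ≈ 0.692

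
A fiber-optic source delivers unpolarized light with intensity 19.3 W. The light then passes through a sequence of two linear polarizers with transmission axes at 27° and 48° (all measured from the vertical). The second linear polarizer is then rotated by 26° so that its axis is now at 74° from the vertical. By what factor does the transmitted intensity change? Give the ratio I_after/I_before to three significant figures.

I_new/I_old ≈ 0.534

Before rotation:
Unpolarized light through the first polarizer → I₁ = ½ I₀, now polarized at 27°.
I₂ = I₁ cos²(48° − 27°) = 0.5 I₀ · cos²(21°) = 0.4358 I₀.
After rotation:
Unpolarized light through the first polarizer → I₁ = ½ I₀, now polarized at 27°.
I₂ = I₁ cos²(74° − 27°) = 0.5 I₀ · cos²(47°) = 0.2326 I₀.
Ratio = 0.2326 / 0.4358 = 0.5337.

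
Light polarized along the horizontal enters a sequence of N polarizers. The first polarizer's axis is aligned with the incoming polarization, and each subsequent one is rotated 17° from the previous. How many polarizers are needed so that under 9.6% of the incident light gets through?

N = 28

First polarizer is aligned with the polarization: full transmission.
Each further stage multiplies by cos²(17°) = 0.9145.
After N polarizers: T = 0.9145^(N−1). Require T < 0.096 ⇒ N−1 > ln(0.096)/ln(0.9145) = 26.23, so N−1 ≥ 27 and N = 28.
Check: N=28 gives T = 0.08958 < 0.096; N=27 gives T = 0.09795.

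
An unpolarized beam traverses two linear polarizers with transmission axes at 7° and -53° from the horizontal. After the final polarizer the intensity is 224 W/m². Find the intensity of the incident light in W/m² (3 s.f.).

I₀ ≈ 1790 W/m²

Unpolarized light through the first polarizer → I₁ = ½ I₀, now polarized at 7°.
I₂ = I₁ cos²(-53° − 7°) = 0.5 I₀ · cos²(60°) = 0.125 I₀.
So 224 W/m² = 0.125 I₀, giving I₀ = 224/0.125 = 1792 W/m².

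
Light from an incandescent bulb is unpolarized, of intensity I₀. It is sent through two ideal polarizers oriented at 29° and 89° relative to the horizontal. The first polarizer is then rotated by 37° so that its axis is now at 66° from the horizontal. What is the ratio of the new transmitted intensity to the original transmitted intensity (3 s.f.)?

Before rotation:
Unpolarized light through the first polarizer → I₁ = ½ I₀, now polarized at 29°.
I₂ = I₁ cos²(89° − 29°) = 0.5 I₀ · cos²(60°) = 0.125 I₀.
After rotation:
Unpolarized light through the first polarizer → I₁ = ½ I₀, now polarized at 66°.
I₂ = I₁ cos²(89° − 66°) = 0.5 I₀ · cos²(23°) = 0.4237 I₀.
Ratio = 0.4237 / 0.125 = 3.389.

I_new/I_old ≈ 3.39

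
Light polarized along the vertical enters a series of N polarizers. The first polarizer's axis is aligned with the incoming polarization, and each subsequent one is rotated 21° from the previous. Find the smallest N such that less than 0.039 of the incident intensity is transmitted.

N = 25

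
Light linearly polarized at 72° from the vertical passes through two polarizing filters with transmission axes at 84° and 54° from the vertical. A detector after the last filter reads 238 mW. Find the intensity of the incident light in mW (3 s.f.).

I₀ ≈ 332 mW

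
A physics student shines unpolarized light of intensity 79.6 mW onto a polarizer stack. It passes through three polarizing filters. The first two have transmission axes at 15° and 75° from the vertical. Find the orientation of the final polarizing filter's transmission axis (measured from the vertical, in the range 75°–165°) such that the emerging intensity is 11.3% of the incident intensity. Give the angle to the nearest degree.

Unpolarized light through the first polarizer → I₁ = ½ I₀, now polarized at 15°.
I₂ = I₁ cos²(75° − 15°) = 0.5 I₀ · cos²(60°) = 0.125 I₀.
Need I₃/I₀ = 0.113, so cos²(θ − 75°) = 0.113 / 0.125 = 0.904.
θ − 75° = arccos(√0.904) = 18.0°, giving θ ≈ 75 + 18.0 = 93.0°.

θ ≈ 93°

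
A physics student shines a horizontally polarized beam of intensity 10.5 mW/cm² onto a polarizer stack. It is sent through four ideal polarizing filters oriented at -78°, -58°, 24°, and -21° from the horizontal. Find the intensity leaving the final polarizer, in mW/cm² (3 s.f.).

I₁ = 10.5 mW/cm² · cos²(78°) = 0.4539 mW/cm².
I₂ = I₁ · cos²(20°) = 0.4539 · 0.883 = 0.4008 mW/cm².
I₃ = I₂ · cos²(82°) = 0.4008 · 0.01937 = 0.007763 mW/cm².
I₄ = I₃ · cos²(45°) = 0.007763 · 0.5 = 0.003881 mW/cm².

I ≈ 0.00388 mW/cm²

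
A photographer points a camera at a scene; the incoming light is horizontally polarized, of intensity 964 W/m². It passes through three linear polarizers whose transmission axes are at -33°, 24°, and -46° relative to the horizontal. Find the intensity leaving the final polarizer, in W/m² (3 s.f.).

I ≈ 23.5 W/m²

I₁ = 964 W/m² · cos²(33°) = 678 W/m².
I₂ = I₁ · cos²(57°) = 678 · 0.2966 = 201.1 W/m².
I₃ = I₂ · cos²(70°) = 201.1 · 0.117 = 23.53 W/m².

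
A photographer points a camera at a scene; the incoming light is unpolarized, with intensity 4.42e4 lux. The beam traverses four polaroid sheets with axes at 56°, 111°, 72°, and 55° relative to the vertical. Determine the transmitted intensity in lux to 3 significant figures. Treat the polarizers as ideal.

I ≈ 4020 lux

Unpolarized light through the first polarizer → I₁ = 4.42e4 lux/2 = 2.21e+04 lux, polarized at 56°.
I₂ = I₁ · cos²(55°) = 2.21e+04 · 0.329 = 7271 lux.
I₃ = I₂ · cos²(39°) = 7271 · 0.604 = 4391 lux.
I₄ = I₃ · cos²(17°) = 4391 · 0.9145 = 4016 lux.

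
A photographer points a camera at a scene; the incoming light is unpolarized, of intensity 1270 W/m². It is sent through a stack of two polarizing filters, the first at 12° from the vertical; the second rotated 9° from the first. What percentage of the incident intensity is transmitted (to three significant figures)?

Unpolarized light through the first polarizer → I₁ = 1270 W/m²/2 = 635 W/m², polarized at 12°.
I₂ = I₁ · cos²(9°) = 635 · 0.9755 = 619.5 W/m².
That is 48.78% of the incident intensity.

≈ 48.8%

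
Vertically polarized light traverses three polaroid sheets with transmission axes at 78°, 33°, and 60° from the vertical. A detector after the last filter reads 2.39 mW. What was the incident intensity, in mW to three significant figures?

I₀ ≈ 139 mW

I₁ = I₀ cos²(78° − 0°) = I₀ cos²(78°) = 0.04323 I₀.
I₂ = I₁ cos²(33° − 78°) = 0.04323 I₀ · cos²(45°) = 0.02161 I₀.
I₃ = I₂ cos²(60° − 33°) = 0.02161 I₀ · cos²(27°) = 0.01716 I₀.
So 2.39 mW = 0.01716 I₀, giving I₀ = 2.39/0.01716 = 139.3 mW.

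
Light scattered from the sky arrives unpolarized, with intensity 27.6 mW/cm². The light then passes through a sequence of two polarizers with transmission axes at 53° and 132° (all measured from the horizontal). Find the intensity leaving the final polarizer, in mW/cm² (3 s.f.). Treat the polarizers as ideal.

Unpolarized light through the first polarizer → I₁ = 27.6 mW/cm²/2 = 13.8 mW/cm², polarized at 53°.
I₂ = I₁ · cos²(79°) = 13.8 · 0.03641 = 0.5024 mW/cm².

I ≈ 0.502 mW/cm²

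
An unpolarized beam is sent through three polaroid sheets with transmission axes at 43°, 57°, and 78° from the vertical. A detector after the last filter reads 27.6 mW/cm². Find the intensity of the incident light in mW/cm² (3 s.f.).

I₀ ≈ 67.3 mW/cm²

Unpolarized light through the first polarizer → I₁ = ½ I₀, now polarized at 43°.
I₂ = I₁ cos²(57° − 43°) = 0.5 I₀ · cos²(14°) = 0.4707 I₀.
I₃ = I₂ cos²(78° − 57°) = 0.4707 I₀ · cos²(21°) = 0.4103 I₀.
So 27.6 mW/cm² = 0.4103 I₀, giving I₀ = 27.6/0.4103 = 67.27 mW/cm².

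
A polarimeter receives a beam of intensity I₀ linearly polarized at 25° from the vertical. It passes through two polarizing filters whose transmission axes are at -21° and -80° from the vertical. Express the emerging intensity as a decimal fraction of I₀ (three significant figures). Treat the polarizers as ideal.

I₁ = I₀ cos²(-21° − 25°) = I₀ cos²(46°) = 0.4826 I₀.
I₂ = I₁ cos²(-80° + 21°) = 0.4826 I₀ · cos²(59°) = 0.128 I₀.
Transmitted fraction = 0.128.

≈ 0.128 I₀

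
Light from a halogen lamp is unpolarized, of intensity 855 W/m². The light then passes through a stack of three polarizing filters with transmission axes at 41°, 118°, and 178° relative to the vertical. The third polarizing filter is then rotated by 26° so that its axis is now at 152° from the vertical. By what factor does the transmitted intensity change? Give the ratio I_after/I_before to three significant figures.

I_new/I_old ≈ 2.75

Before rotation:
Unpolarized light through the first polarizer → I₁ = ½ I₀, now polarized at 41°.
I₂ = I₁ cos²(118° − 41°) = 0.5 I₀ · cos²(77°) = 0.0253 I₀.
I₃ = I₂ cos²(178° − 118°) = 0.0253 I₀ · cos²(60°) = 0.006325 I₀.
After rotation:
Unpolarized light through the first polarizer → I₁ = ½ I₀, now polarized at 41°.
I₂ = I₁ cos²(118° − 41°) = 0.5 I₀ · cos²(77°) = 0.0253 I₀.
I₃ = I₂ cos²(152° − 118°) = 0.0253 I₀ · cos²(34°) = 0.01739 I₀.
Ratio = 0.01739 / 0.006325 = 2.749.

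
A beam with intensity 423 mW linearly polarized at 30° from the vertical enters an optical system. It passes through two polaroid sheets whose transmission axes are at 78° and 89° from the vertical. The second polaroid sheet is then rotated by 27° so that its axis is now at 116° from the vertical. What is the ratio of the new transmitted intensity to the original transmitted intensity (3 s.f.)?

I_new/I_old ≈ 0.644

Before rotation:
I₁ = I₀ cos²(78° − 30°) = I₀ cos²(48°) = 0.4477 I₀.
I₂ = I₁ cos²(89° − 78°) = 0.4477 I₀ · cos²(11°) = 0.4314 I₀.
After rotation:
I₁ = I₀ cos²(78° − 30°) = I₀ cos²(48°) = 0.4477 I₀.
I₂ = I₁ cos²(116° − 78°) = 0.4477 I₀ · cos²(38°) = 0.278 I₀.
Ratio = 0.278 / 0.4314 = 0.6444.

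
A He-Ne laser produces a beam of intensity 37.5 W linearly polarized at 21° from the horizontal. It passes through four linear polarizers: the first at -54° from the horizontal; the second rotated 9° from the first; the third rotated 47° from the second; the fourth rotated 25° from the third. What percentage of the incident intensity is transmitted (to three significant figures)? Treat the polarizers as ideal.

By Malus's law, I₁ = 37.5 W · cos²(75°) = 2.512 W.
I₂ = I₁ · cos²(9°) = 2.512 · 0.9755 = 2.451 W.
I₃ = I₂ · cos²(47°) = 2.451 · 0.4651 = 1.14 W.
I₄ = I₃ · cos²(25°) = 1.14 · 0.8214 = 0.9362 W.
That is 2.497% of the incident intensity.

≈ 2.50%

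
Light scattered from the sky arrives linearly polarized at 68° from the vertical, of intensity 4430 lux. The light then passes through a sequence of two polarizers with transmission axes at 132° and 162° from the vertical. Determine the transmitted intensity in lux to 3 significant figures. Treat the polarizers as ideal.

I ≈ 638 lux

By Malus's law, I₁ = 4430 lux · cos²(64°) = 851.3 lux.
I₂ = I₁ · cos²(30°) = 851.3 · 0.75 = 638.5 lux.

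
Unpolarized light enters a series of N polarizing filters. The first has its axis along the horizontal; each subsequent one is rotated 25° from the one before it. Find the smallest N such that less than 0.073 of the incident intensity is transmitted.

N = 11

First polarizer halves the unpolarized light: factor 1/2.
Each further stage multiplies by cos²(25°) = 0.8214.
After N polarizers: T = 0.5·0.8214^(N−1). Require T < 0.073 ⇒ N−1 > ln(0.073/0.5)/ln(0.8214) = 9.78, so N−1 ≥ 10 and N = 11.
Check: N=11 gives T = 0.0699 < 0.073; N=10 gives T = 0.0851.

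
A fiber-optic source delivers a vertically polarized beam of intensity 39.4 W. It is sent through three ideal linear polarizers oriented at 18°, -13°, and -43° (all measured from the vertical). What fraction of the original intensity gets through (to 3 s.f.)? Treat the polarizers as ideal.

By Malus's law, I₁ = 39.4 W · cos²(18°) = 35.64 W.
I₂ = I₁ · cos²(31°) = 35.64 · 0.7347 = 26.18 W.
I₃ = I₂ · cos²(30°) = 26.18 · 0.75 = 19.64 W.
Transmitted fraction = 0.4984.

I/I₀ ≈ 0.498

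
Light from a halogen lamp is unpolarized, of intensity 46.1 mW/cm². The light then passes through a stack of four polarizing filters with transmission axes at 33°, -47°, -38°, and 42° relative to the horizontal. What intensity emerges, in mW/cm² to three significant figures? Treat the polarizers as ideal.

I ≈ 0.0204 mW/cm²

Unpolarized light through the first polarizer → I₁ = 46.1 mW/cm²/2 = 23.05 mW/cm², polarized at 33°.
I₂ = I₁ · cos²(80°) = 23.05 · 0.03015 = 0.695 mW/cm².
I₃ = I₂ · cos²(9°) = 0.695 · 0.9755 = 0.678 mW/cm².
I₄ = I₃ · cos²(80°) = 0.678 · 0.03015 = 0.02045 mW/cm².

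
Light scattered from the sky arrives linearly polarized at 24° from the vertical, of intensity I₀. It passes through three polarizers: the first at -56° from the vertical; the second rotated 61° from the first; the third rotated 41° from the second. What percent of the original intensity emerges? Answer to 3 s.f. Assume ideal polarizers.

By Malus's law, I₁ = I₀ cos²(-56° − 24°) = I₀ cos²(80°) = 0.03015 I₀.
I₂ = I₁ cos²(61°) = 0.03015 · 0.235 I₀ = 0.007087 I₀.
I₃ = I₂ cos²(41°) = 0.007087 · 0.5696 I₀ = 0.004037 I₀.
That is 0.4037% of the incident intensity.

≈ 0.404%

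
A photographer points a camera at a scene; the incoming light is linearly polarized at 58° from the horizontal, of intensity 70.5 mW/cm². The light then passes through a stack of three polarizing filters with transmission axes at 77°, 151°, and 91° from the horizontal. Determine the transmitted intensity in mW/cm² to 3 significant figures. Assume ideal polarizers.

I ≈ 1.20 mW/cm²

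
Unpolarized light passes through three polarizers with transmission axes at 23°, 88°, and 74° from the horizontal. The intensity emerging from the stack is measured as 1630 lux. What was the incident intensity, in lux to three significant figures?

I₀ ≈ 1.94e4 lux

Unpolarized light through the first polarizer → I₁ = ½ I₀, now polarized at 23°.
I₂ = I₁ cos²(88° − 23°) = 0.5 I₀ · cos²(65°) = 0.0893 I₀.
I₃ = I₂ cos²(74° − 88°) = 0.0893 I₀ · cos²(14°) = 0.08408 I₀.
So 1630 lux = 0.08408 I₀, giving I₀ = 1630/0.08408 = 1.939e+04 lux.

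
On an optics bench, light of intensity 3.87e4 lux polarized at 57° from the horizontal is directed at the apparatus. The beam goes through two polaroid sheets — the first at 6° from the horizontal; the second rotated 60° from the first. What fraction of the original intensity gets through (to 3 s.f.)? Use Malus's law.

By Malus's law, I₁ = 3.87e4 lux · cos²(51°) = 1.533e+04 lux.
I₂ = I₁ · cos²(60°) = 1.533e+04 · 0.25 = 3832 lux.
Transmitted fraction = 0.09901.

I/I₀ ≈ 0.0990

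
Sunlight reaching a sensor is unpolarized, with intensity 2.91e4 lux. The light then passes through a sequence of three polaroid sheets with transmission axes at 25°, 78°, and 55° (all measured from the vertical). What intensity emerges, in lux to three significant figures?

Unpolarized light through the first polarizer → I₁ = 2.91e4 lux/2 = 1.455e+04 lux, polarized at 25°.
I₂ = I₁ · cos²(53°) = 1.455e+04 · 0.3622 = 5270 lux.
I₃ = I₂ · cos²(23°) = 5270 · 0.8473 = 4465 lux.

I ≈ 4470 lux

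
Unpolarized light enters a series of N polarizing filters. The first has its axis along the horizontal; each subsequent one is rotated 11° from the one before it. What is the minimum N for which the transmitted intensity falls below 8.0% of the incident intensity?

N = 51

First polarizer halves the unpolarized light: factor 1/2.
Each further stage multiplies by cos²(11°) = 0.9636.
After N polarizers: T = 0.5·0.9636^(N−1). Require T < 0.080 ⇒ N−1 > ln(0.080/0.5)/ln(0.9636) = 49.41, so N−1 ≥ 50 and N = 51.
Check: N=51 gives T = 0.07828 < 0.080; N=50 gives T = 0.08123.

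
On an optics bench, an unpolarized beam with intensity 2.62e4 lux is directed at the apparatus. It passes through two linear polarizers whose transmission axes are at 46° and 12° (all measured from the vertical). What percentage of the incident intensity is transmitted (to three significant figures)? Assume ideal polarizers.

≈ 34.4%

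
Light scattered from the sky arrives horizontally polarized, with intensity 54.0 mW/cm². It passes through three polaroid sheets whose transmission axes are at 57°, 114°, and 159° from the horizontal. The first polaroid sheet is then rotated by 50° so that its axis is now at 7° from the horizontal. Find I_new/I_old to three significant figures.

I_new/I_old ≈ 0.957

Before rotation:
I₁ = I₀ cos²(57° − 0°) = I₀ cos²(57°) = 0.2966 I₀.
I₂ = I₁ cos²(114° − 57°) = 0.2966 I₀ · cos²(57°) = 0.08799 I₀.
I₃ = I₂ cos²(159° − 114°) = 0.08799 I₀ · cos²(45°) = 0.044 I₀.
After rotation:
I₁ = I₀ cos²(7° − 0°) = I₀ cos²(7°) = 0.9851 I₀.
Angle between axes 1 and 2: 73°. I₂ = 0.9851 I₀ · cos²(73°) = 0.08421 I₀.
I₃ = I₂ cos²(159° − 114°) = 0.08421 I₀ · cos²(45°) = 0.04211 I₀.
Ratio = 0.04211 / 0.044 = 0.9571.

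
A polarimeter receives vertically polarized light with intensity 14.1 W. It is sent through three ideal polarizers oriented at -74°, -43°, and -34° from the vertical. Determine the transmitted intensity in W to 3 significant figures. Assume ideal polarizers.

I ≈ 0.768 W

I₁ = 14.1 W · cos²(74°) = 1.071 W.
I₂ = I₁ · cos²(31°) = 1.071 · 0.7347 = 0.7871 W.
I₃ = I₂ · cos²(9°) = 0.7871 · 0.9755 = 0.7678 W.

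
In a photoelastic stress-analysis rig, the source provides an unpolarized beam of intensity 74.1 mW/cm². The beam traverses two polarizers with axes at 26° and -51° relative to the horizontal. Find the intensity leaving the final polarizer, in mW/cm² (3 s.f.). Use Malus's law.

Unpolarized light through the first polarizer → I₁ = 74.1 mW/cm²/2 = 37.05 mW/cm², polarized at 26°.
I₂ = I₁ · cos²(77°) = 37.05 · 0.0506 = 1.875 mW/cm².

I ≈ 1.87 mW/cm²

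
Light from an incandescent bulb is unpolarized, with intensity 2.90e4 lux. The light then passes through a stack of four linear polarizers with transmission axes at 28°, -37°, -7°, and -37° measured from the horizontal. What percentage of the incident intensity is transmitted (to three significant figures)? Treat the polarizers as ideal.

≈ 5.02%

Unpolarized light through the first polarizer → I₁ = 2.90e4 lux/2 = 1.45e+04 lux, polarized at 28°.
I₂ = I₁ · cos²(65°) = 1.45e+04 · 0.1786 = 2590 lux.
I₃ = I₂ · cos²(30°) = 2590 · 0.75 = 1942 lux.
I₄ = I₃ · cos²(30°) = 1942 · 0.75 = 1457 lux.
That is 5.023% of the incident intensity.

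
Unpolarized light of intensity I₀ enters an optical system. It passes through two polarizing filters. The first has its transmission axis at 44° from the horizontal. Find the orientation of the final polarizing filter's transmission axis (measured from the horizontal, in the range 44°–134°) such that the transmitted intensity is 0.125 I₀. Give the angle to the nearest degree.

θ ≈ 104°

Unpolarized light through the first polarizer → I₁ = ½ I₀, now polarized at 44°.
Need I₂/I₀ = 0.125, so cos²(θ − 44°) = 0.125 / 0.5 = 0.25.
θ − 44° = arccos(√0.25) = 60.0°, giving θ ≈ 44 + 60.0 = 104.0°.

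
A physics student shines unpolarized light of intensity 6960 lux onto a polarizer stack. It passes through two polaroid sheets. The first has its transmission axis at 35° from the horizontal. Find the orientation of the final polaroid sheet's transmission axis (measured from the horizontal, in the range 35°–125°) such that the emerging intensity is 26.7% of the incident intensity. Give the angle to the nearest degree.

θ ≈ 78°

Unpolarized light through the first polarizer → I₁ = ½ I₀, now polarized at 35°.
Need I₂/I₀ = 0.267, so cos²(θ − 35°) = 0.267 / 0.5 = 0.534.
θ − 35° = arccos(√0.534) = 43.1°, giving θ ≈ 35 + 43.1 = 78.1°.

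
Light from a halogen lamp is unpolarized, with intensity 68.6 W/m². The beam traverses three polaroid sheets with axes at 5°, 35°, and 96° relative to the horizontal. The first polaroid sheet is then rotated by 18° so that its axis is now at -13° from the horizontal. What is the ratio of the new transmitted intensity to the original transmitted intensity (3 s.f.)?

Before rotation:
Unpolarized light through the first polarizer → I₁ = ½ I₀, now polarized at 5°.
I₂ = I₁ cos²(35° − 5°) = 0.5 I₀ · cos²(30°) = 0.375 I₀.
I₃ = I₂ cos²(96° − 35°) = 0.375 I₀ · cos²(61°) = 0.08814 I₀.
After rotation:
Unpolarized light through the first polarizer → I₁ = ½ I₀, now polarized at -13°.
I₂ = I₁ cos²(35° + 13°) = 0.5 I₀ · cos²(48°) = 0.2239 I₀.
I₃ = I₂ cos²(96° − 35°) = 0.2239 I₀ · cos²(61°) = 0.05262 I₀.
Ratio = 0.05262 / 0.08814 = 0.597.

I_new/I_old ≈ 0.597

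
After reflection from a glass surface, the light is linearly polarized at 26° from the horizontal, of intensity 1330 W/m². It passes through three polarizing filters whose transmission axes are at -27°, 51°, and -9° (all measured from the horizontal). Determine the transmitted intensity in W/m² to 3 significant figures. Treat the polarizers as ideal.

I ≈ 5.21 W/m²

By Malus's law, I₁ = 1330 W/m² · cos²(53°) = 481.7 W/m².
I₂ = I₁ · cos²(78°) = 481.7 · 0.04323 = 20.82 W/m².
I₃ = I₂ · cos²(60°) = 20.82 · 0.25 = 5.206 W/m².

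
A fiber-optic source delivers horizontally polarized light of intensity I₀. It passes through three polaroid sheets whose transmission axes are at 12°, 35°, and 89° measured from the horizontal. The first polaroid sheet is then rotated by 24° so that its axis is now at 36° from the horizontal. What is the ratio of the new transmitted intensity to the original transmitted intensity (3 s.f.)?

Before rotation:
By Malus's law, I₁ = I₀ cos²(12° − 0°) = I₀ cos²(12°) = 0.9568 I₀.
I₂ = I₁ cos²(35° − 12°) = 0.9568 I₀ · cos²(23°) = 0.8107 I₀.
I₃ = I₂ cos²(89° − 35°) = 0.8107 I₀ · cos²(54°) = 0.2801 I₀.
After rotation:
I₁ = I₀ cos²(36° − 0°) = I₀ cos²(36°) = 0.6545 I₀.
I₂ = I₁ cos²(35° − 36°) = 0.6545 I₀ · cos²(1°) = 0.6543 I₀.
I₃ = I₂ cos²(89° − 35°) = 0.6543 I₀ · cos²(54°) = 0.2261 I₀.
Ratio = 0.2261 / 0.2801 = 0.8071.

I_new/I_old ≈ 0.807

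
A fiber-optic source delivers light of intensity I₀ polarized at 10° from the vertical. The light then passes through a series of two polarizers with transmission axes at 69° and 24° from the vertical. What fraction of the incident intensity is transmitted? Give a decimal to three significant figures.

I₁ = I₀ cos²(69° − 10°) = I₀ cos²(59°) = 0.2653 I₀.
I₂ = I₁ cos²(24° − 69°) = 0.2653 I₀ · cos²(45°) = 0.1326 I₀.
Transmitted fraction = 0.1326.

≈ 0.133 I₀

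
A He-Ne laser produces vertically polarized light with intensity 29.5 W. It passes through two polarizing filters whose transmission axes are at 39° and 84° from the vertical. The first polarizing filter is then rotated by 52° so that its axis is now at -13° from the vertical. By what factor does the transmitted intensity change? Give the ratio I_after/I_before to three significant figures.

Before rotation:
By Malus's law, I₁ = I₀ cos²(39° − 0°) = I₀ cos²(39°) = 0.604 I₀.
I₂ = I₁ cos²(84° − 39°) = 0.604 I₀ · cos²(45°) = 0.302 I₀.
After rotation:
I₁ = I₀ cos²(-13° − 0°) = I₀ cos²(13°) = 0.9494 I₀.
Angle between axes 1 and 2: 83°. I₂ = 0.9494 I₀ · cos²(83°) = 0.0141 I₀.
Ratio = 0.0141 / 0.302 = 0.04669.

I_new/I_old ≈ 0.0467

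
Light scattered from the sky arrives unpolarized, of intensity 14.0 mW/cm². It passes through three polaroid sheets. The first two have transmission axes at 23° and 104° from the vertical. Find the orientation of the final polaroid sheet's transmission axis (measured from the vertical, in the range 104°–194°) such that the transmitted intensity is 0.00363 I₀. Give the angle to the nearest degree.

θ ≈ 161°

Unpolarized light through the first polarizer → I₁ = ½ I₀, now polarized at 23°.
I₂ = I₁ cos²(104° − 23°) = 0.5 I₀ · cos²(81°) = 0.01224 I₀.
Need I₃/I₀ = 0.00363, so cos²(θ − 104°) = 0.00363 / 0.01224 = 0.2967.
θ − 104° = arccos(√0.2967) = 57.0°, giving θ ≈ 104 + 57.0 = 161.0°.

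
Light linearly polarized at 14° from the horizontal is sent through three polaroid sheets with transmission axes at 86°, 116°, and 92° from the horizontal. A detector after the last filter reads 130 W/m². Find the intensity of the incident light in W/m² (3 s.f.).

I₀ ≈ 2170 W/m²

I₁ = I₀ cos²(86° − 14°) = I₀ cos²(72°) = 0.09549 I₀.
I₂ = I₁ cos²(116° − 86°) = 0.09549 I₀ · cos²(30°) = 0.07162 I₀.
I₃ = I₂ cos²(92° − 116°) = 0.07162 I₀ · cos²(24°) = 0.05977 I₀.
So 130 W/m² = 0.05977 I₀, giving I₀ = 130/0.05977 = 2175 W/m².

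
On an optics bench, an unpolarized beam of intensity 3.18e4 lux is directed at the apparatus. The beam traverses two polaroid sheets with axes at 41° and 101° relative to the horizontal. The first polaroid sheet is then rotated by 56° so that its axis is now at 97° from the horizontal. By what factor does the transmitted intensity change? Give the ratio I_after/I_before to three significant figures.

Before rotation:
Unpolarized light through the first polarizer → I₁ = ½ I₀, now polarized at 41°.
I₂ = I₁ cos²(101° − 41°) = 0.5 I₀ · cos²(60°) = 0.125 I₀.
After rotation:
Unpolarized light through the first polarizer → I₁ = ½ I₀, now polarized at 97°.
I₂ = I₁ cos²(101° − 97°) = 0.5 I₀ · cos²(4°) = 0.4976 I₀.
Ratio = 0.4976 / 0.125 = 3.981.

I_new/I_old ≈ 3.98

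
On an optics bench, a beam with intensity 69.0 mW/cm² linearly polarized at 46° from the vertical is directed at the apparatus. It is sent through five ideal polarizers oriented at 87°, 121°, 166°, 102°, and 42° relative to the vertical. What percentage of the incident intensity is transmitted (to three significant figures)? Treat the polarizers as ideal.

≈ 0.940%

By Malus's law, I₁ = 69.0 mW/cm² · cos²(41°) = 39.3 mW/cm².
I₂ = I₁ · cos²(34°) = 39.3 · 0.6873 = 27.01 mW/cm².
I₃ = I₂ · cos²(45°) = 27.01 · 0.5 = 13.51 mW/cm².
I₄ = I₃ · cos²(64°) = 13.51 · 0.1922 = 2.595 mW/cm².
I₅ = I₄ · cos²(60°) = 2.595 · 0.25 = 0.6489 mW/cm².
That is 0.9404% of the incident intensity.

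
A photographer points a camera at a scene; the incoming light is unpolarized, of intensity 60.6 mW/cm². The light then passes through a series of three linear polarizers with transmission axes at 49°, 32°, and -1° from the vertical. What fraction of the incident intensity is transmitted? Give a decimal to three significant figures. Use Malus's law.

I/I₀ ≈ 0.322

Unpolarized light through the first polarizer → I₁ = 60.6 mW/cm²/2 = 30.3 mW/cm², polarized at 49°.
I₂ = I₁ · cos²(17°) = 30.3 · 0.9145 = 27.71 mW/cm².
I₃ = I₂ · cos²(33°) = 27.71 · 0.7034 = 19.49 mW/cm².
Transmitted fraction = 0.3216.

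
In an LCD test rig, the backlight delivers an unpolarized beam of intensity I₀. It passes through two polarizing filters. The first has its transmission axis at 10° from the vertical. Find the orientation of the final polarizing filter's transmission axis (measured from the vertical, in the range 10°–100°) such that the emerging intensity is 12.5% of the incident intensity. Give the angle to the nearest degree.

Unpolarized light through the first polarizer → I₁ = ½ I₀, now polarized at 10°.
Need I₂/I₀ = 0.125, so cos²(θ − 10°) = 0.125 / 0.5 = 0.25.
θ − 10° = arccos(√0.25) = 60.0°, giving θ ≈ 10 + 60.0 = 70.0°.

θ ≈ 70°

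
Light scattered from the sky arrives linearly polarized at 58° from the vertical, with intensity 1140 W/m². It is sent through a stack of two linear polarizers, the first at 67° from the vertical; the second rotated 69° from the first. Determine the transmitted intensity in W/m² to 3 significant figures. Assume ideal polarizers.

I ≈ 143 W/m²

By Malus's law, I₁ = 1140 W/m² · cos²(9°) = 1112 W/m².
I₂ = I₁ · cos²(69°) = 1112 · 0.1284 = 142.8 W/m².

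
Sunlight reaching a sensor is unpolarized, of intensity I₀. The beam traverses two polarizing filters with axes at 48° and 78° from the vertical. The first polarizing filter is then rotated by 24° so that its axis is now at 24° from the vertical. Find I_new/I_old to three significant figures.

Before rotation:
Unpolarized light through the first polarizer → I₁ = ½ I₀, now polarized at 48°.
I₂ = I₁ cos²(78° − 48°) = 0.5 I₀ · cos²(30°) = 0.375 I₀.
After rotation:
Unpolarized light through the first polarizer → I₁ = ½ I₀, now polarized at 24°.
I₂ = I₁ cos²(78° − 24°) = 0.5 I₀ · cos²(54°) = 0.1727 I₀.
Ratio = 0.1727 / 0.375 = 0.4607.

I_new/I_old ≈ 0.461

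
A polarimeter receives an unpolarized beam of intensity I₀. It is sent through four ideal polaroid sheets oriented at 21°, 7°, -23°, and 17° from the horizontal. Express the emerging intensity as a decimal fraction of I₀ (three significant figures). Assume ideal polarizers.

≈ 0.207 I₀

Unpolarized light through the first polarizer → I₁ = ½ I₀, now polarized at 21°.
I₂ = I₁ cos²(7° − 21°) = 0.5 I₀ · cos²(14°) = 0.4707 I₀.
I₃ = I₂ cos²(-23° − 7°) = 0.4707 I₀ · cos²(30°) = 0.3531 I₀.
I₄ = I₃ cos²(17° + 23°) = 0.3531 I₀ · cos²(40°) = 0.2072 I₀.
Transmitted fraction = 0.2072.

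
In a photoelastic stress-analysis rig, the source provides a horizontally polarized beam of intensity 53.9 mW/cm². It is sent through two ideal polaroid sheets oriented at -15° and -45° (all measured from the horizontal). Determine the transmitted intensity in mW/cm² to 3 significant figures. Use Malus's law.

I ≈ 37.7 mW/cm²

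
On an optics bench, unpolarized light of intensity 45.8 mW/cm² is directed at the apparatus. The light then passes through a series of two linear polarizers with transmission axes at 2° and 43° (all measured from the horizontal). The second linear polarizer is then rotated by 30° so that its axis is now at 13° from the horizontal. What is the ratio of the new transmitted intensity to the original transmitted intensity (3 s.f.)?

I_new/I_old ≈ 1.69

Before rotation:
Unpolarized light through the first polarizer → I₁ = ½ I₀, now polarized at 2°.
I₂ = I₁ cos²(43° − 2°) = 0.5 I₀ · cos²(41°) = 0.2848 I₀.
After rotation:
Unpolarized light through the first polarizer → I₁ = ½ I₀, now polarized at 2°.
I₂ = I₁ cos²(13° − 2°) = 0.5 I₀ · cos²(11°) = 0.4818 I₀.
Ratio = 0.4818 / 0.2848 = 1.692.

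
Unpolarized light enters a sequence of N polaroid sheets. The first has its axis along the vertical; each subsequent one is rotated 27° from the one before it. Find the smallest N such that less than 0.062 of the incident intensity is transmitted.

N = 11

First polarizer halves the unpolarized light: factor 1/2.
Each further stage multiplies by cos²(27°) = 0.7939.
After N polarizers: T = 0.5·0.7939^(N−1). Require T < 0.062 ⇒ N−1 > ln(0.062/0.5)/ln(0.7939) = 9.04, so N−1 ≥ 10 and N = 11.
Check: N=11 gives T = 0.04973 < 0.062; N=10 gives T = 0.06264.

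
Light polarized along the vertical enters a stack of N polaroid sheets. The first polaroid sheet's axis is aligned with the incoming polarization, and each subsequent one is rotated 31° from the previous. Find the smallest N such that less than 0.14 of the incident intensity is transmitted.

First polarizer is aligned with the polarization: full transmission.
Each further stage multiplies by cos²(31°) = 0.7347.
After N polarizers: T = 0.7347^(N−1). Require T < 0.14 ⇒ N−1 > ln(0.14)/ln(0.7347) = 6.38, so N−1 ≥ 7 and N = 8.
Check: N=8 gives T = 0.1156 < 0.14; N=7 gives T = 0.1573.

N = 8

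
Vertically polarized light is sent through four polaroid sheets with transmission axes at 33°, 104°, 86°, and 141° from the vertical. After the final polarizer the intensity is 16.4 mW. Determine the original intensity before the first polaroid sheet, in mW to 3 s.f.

I₁ = I₀ cos²(33° − 0°) = I₀ cos²(33°) = 0.7034 I₀.
I₂ = I₁ cos²(104° − 33°) = 0.7034 I₀ · cos²(71°) = 0.07455 I₀.
I₃ = I₂ cos²(86° − 104°) = 0.07455 I₀ · cos²(18°) = 0.06743 I₀.
I₄ = I₃ cos²(141° − 86°) = 0.06743 I₀ · cos²(55°) = 0.02219 I₀.
So 16.4 mW = 0.02219 I₀, giving I₀ = 16.4/0.02219 = 739.2 mW.

I₀ ≈ 739 mW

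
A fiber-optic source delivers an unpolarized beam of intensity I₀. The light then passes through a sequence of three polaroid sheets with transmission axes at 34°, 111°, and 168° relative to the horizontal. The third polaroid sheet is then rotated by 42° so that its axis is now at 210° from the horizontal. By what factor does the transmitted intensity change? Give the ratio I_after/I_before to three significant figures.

Before rotation:
Unpolarized light through the first polarizer → I₁ = ½ I₀, now polarized at 34°.
I₂ = I₁ cos²(111° − 34°) = 0.5 I₀ · cos²(77°) = 0.0253 I₀.
I₃ = I₂ cos²(168° − 111°) = 0.0253 I₀ · cos²(57°) = 0.007505 I₀.
After rotation:
Unpolarized light through the first polarizer → I₁ = ½ I₀, now polarized at 34°.
I₂ = I₁ cos²(111° − 34°) = 0.5 I₀ · cos²(77°) = 0.0253 I₀.
Angle between axes 2 and 3: 81°. I₃ = 0.0253 I₀ · cos²(81°) = 0.0006192 I₀.
Ratio = 0.0006192 / 0.007505 = 0.0825.

I_new/I_old ≈ 0.0825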